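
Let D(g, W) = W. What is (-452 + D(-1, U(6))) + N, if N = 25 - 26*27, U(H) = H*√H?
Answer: -1129 + 6*√6 ≈ -1114.3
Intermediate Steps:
U(H) = H^(3/2)
N = -677 (N = 25 - 702 = -677)
(-452 + D(-1, U(6))) + N = (-452 + 6^(3/2)) - 677 = (-452 + 6*√6) - 677 = -1129 + 6*√6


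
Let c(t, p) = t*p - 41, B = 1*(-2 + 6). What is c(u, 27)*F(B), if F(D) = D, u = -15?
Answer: -1784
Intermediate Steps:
B = 4 (B = 1*4 = 4)
c(t, p) = -41 + p*t (c(t, p) = p*t - 41 = -41 + p*t)
c(u, 27)*F(B) = (-41 + 27*(-15))*4 = (-41 - 405)*4 = -446*4 = -1784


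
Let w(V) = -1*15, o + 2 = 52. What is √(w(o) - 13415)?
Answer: I*√13430 ≈ 115.89*I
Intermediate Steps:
o = 50 (o = -2 + 52 = 50)
w(V) = -15
√(w(o) - 13415) = √(-15 - 13415) = √(-13430) = I*√13430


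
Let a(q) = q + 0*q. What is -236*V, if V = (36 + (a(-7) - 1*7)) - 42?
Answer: 4720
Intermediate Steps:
a(q) = q (a(q) = q + 0 = q)
V = -20 (V = (36 + (-7 - 1*7)) - 42 = (36 + (-7 - 7)) - 42 = (36 - 14) - 42 = 22 - 42 = -20)
-236*V = -236*(-20) = 4720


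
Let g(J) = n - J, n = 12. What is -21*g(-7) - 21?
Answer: -420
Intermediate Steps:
g(J) = 12 - J
-21*g(-7) - 21 = -21*(12 - 1*(-7)) - 21 = -21*(12 + 7) - 21 = -21*19 - 21 = -399 - 21 = -420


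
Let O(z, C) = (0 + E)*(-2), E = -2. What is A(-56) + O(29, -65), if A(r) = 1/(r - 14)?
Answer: 279/70 ≈ 3.9857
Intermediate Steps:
A(r) = 1/(-14 + r)
O(z, C) = 4 (O(z, C) = (0 - 2)*(-2) = -2*(-2) = 4)
A(-56) + O(29, -65) = 1/(-14 - 56) + 4 = 1/(-70) + 4 = -1/70 + 4 = 279/70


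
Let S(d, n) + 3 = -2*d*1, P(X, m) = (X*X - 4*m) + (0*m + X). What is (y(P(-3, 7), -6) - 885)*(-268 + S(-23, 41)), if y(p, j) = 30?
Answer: 192375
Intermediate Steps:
P(X, m) = X + X² - 4*m (P(X, m) = (X² - 4*m) + (0 + X) = (X² - 4*m) + X = X + X² - 4*m)
S(d, n) = -3 - 2*d (S(d, n) = -3 - 2*d*1 = -3 - 2*d)
(y(P(-3, 7), -6) - 885)*(-268 + S(-23, 41)) = (30 - 885)*(-268 + (-3 - 2*(-23))) = -855*(-268 + (-3 + 46)) = -855*(-268 + 43) = -855*(-225) = 192375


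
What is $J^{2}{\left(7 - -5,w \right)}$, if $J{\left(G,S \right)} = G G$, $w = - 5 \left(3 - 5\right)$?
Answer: $20736$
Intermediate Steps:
$w = 10$ ($w = \left(-5\right) \left(-2\right) = 10$)
$J{\left(G,S \right)} = G^{2}$
$J^{2}{\left(7 - -5,w \right)} = \left(\left(7 - -5\right)^{2}\right)^{2} = \left(\left(7 + 5\right)^{2}\right)^{2} = \left(12^{2}\right)^{2} = 144^{2} = 20736$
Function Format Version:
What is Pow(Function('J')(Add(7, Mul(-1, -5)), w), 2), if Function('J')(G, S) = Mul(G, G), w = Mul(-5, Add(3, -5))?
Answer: 20736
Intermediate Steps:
w = 10 (w = Mul(-5, -2) = 10)
Function('J')(G, S) = Pow(G, 2)
Pow(Function('J')(Add(7, Mul(-1, -5)), w), 2) = Pow(Pow(Add(7, Mul(-1, -5)), 2), 2) = Pow(Pow(Add(7, 5), 2), 2) = Pow(Pow(12, 2), 2) = Pow(144, 2) = 20736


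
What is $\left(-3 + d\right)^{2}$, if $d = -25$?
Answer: $784$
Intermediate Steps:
$\left(-3 + d\right)^{2} = \left(-3 - 25\right)^{2} = \left(-28\right)^{2} = 784$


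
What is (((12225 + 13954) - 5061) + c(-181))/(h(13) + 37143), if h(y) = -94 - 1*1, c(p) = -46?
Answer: 2634/4631 ≈ 0.56878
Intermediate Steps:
h(y) = -95 (h(y) = -94 - 1 = -95)
(((12225 + 13954) - 5061) + c(-181))/(h(13) + 37143) = (((12225 + 13954) - 5061) - 46)/(-95 + 37143) = ((26179 - 5061) - 46)/37048 = (21118 - 46)*(1/37048) = 21072*(1/37048) = 2634/4631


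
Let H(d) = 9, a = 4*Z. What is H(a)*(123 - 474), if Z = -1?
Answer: -3159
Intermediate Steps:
a = -4 (a = 4*(-1) = -4)
H(a)*(123 - 474) = 9*(123 - 474) = 9*(-351) = -3159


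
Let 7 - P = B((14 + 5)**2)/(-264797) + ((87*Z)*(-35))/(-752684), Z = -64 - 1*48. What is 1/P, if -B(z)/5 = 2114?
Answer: 49827116287/369377438759 ≈ 0.13489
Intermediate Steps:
Z = -112 (Z = -64 - 48 = -112)
B(z) = -10570 (B(z) = -5*2114 = -10570)
P = 369377438759/49827116287 (P = 7 - (-10570/(-264797) + ((87*(-112))*(-35))/(-752684)) = 7 - (-10570*(-1/264797) - 9744*(-35)*(-1/752684)) = 7 - (10570/264797 + 341040*(-1/752684)) = 7 - (10570/264797 - 85260/188171) = 7 - 1*(-20587624750/49827116287) = 7 + 20587624750/49827116287 = 369377438759/49827116287 ≈ 7.4132)
1/P = 1/(369377438759/49827116287) = 49827116287/369377438759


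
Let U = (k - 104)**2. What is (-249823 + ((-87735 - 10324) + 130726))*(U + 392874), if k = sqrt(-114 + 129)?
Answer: -87666962980 + 45168448*sqrt(15) ≈ -8.7492e+10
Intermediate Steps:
k = sqrt(15) ≈ 3.8730
U = (-104 + sqrt(15))**2 (U = (sqrt(15) - 104)**2 = (-104 + sqrt(15))**2 ≈ 10025.)
(-249823 + ((-87735 - 10324) + 130726))*(U + 392874) = (-249823 + ((-87735 - 10324) + 130726))*((104 - sqrt(15))**2 + 392874) = (-249823 + (-98059 + 130726))*(392874 + (104 - sqrt(15))**2) = (-249823 + 32667)*(392874 + (104 - sqrt(15))**2) = -217156*(392874 + (104 - sqrt(15))**2) = -85314946344 - 217156*(104 - sqrt(15))**2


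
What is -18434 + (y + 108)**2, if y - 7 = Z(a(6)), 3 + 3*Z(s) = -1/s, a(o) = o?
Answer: -1766015/324 ≈ -5450.7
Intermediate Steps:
Z(s) = -1 - 1/(3*s) (Z(s) = -1 + (-1/s)/3 = -1 - 1/(3*s))
y = 107/18 (y = 7 + (-1/3 - 1*6)/6 = 7 + (-1/3 - 6)/6 = 7 + (1/6)*(-19/3) = 7 - 19/18 = 107/18 ≈ 5.9444)
-18434 + (y + 108)**2 = -18434 + (107/18 + 108)**2 = -18434 + (2051/18)**2 = -18434 + 4206601/324 = -1766015/324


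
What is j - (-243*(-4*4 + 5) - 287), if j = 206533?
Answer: 204147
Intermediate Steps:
j - (-243*(-4*4 + 5) - 287) = 206533 - (-243*(-4*4 + 5) - 287) = 206533 - (-243*(-16 + 5) - 287) = 206533 - (-243*(-11) - 287) = 206533 - (2673 - 287) = 206533 - 1*2386 = 206533 - 2386 = 204147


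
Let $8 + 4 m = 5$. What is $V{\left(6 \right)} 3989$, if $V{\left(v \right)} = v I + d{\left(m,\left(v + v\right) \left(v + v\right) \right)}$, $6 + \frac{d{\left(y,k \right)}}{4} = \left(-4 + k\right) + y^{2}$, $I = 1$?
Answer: $\frac{8684053}{4} \approx 2.171 \cdot 10^{6}$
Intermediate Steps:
$m = - \frac{3}{4}$ ($m = -2 + \frac{1}{4} \cdot 5 = -2 + \frac{5}{4} = - \frac{3}{4} \approx -0.75$)
$d{\left(y,k \right)} = -40 + 4 k + 4 y^{2}$ ($d{\left(y,k \right)} = -24 + 4 \left(\left(-4 + k\right) + y^{2}\right) = -24 + 4 \left(-4 + k + y^{2}\right) = -24 + \left(-16 + 4 k + 4 y^{2}\right) = -40 + 4 k + 4 y^{2}$)
$V{\left(v \right)} = - \frac{151}{4} + v + 16 v^{2}$ ($V{\left(v \right)} = v 1 + \left(-40 + 4 \left(v + v\right) \left(v + v\right) + 4 \left(- \frac{3}{4}\right)^{2}\right) = v + \left(-40 + 4 \cdot 2 v 2 v + 4 \cdot \frac{9}{16}\right) = v + \left(-40 + 4 \cdot 4 v^{2} + \frac{9}{4}\right) = v + \left(-40 + 16 v^{2} + \frac{9}{4}\right) = v + \left(- \frac{151}{4} + 16 v^{2}\right) = - \frac{151}{4} + v + 16 v^{2}$)
$V{\left(6 \right)} 3989 = \left(- \frac{151}{4} + 6 + 16 \cdot 6^{2}\right) 3989 = \left(- \frac{151}{4} + 6 + 16 \cdot 36\right) 3989 = \left(- \frac{151}{4} + 6 + 576\right) 3989 = \frac{2177}{4} \cdot 3989 = \frac{8684053}{4}$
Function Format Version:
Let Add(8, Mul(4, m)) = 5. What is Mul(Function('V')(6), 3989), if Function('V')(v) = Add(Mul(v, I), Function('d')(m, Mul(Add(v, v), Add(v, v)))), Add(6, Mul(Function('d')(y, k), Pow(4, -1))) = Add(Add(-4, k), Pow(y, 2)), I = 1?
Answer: Rational(8684053, 4) ≈ 2.1710e+6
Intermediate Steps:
m = Rational(-3, 4) (m = Add(-2, Mul(Rational(1, 4), 5)) = Add(-2, Rational(5, 4)) = Rational(-3, 4) ≈ -0.75000)
Function('d')(y, k) = Add(-40, Mul(4, k), Mul(4, Pow(y, 2))) (Function('d')(y, k) = Add(-24, Mul(4, Add(Add(-4, k), Pow(y, 2)))) = Add(-24, Mul(4, Add(-4, k, Pow(y, 2)))) = Add(-24, Add(-16, Mul(4, k), Mul(4, Pow(y, 2)))) = Add(-40, Mul(4, k), Mul(4, Pow(y, 2))))
Function('V')(v) = Add(Rational(-151, 4), v, Mul(16, Pow(v, 2))) (Function('V')(v) = Add(Mul(v, 1), Add(-40, Mul(4, Mul(Add(v, v), Add(v, v))), Mul(4, Pow(Rational(-3, 4), 2)))) = Add(v, Add(-40, Mul(4, Mul(Mul(2, v), Mul(2, v))), Mul(4, Rational(9, 16)))) = Add(v, Add(-40, Mul(4, Mul(4, Pow(v, 2))), Rational(9, 4))) = Add(v, Add(-40, Mul(16, Pow(v, 2)), Rational(9, 4))) = Add(v, Add(Rational(-151, 4), Mul(16, Pow(v, 2)))) = Add(Rational(-151, 4), v, Mul(16, Pow(v, 2))))
Mul(Function('V')(6), 3989) = Mul(Add(Rational(-151, 4), 6, Mul(16, Pow(6, 2))), 3989) = Mul(Add(Rational(-151, 4), 6, Mul(16, 36)), 3989) = Mul(Add(Rational(-151, 4), 6, 576), 3989) = Mul(Rational(2177, 4), 3989) = Rational(8684053, 4)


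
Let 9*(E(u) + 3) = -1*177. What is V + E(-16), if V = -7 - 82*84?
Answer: -20753/3 ≈ -6917.7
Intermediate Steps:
E(u) = -68/3 (E(u) = -3 + (-1*177)/9 = -3 + (⅑)*(-177) = -3 - 59/3 = -68/3)
V = -6895 (V = -7 - 6888 = -6895)
V + E(-16) = -6895 - 68/3 = -20753/3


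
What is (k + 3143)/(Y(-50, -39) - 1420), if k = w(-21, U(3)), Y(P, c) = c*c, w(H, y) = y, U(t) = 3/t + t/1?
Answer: 3147/101 ≈ 31.158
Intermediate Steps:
U(t) = t + 3/t (U(t) = 3/t + t*1 = 3/t + t = t + 3/t)
Y(P, c) = c**2
k = 4 (k = 3 + 3/3 = 3 + 3*(1/3) = 3 + 1 = 4)
(k + 3143)/(Y(-50, -39) - 1420) = (4 + 3143)/((-39)**2 - 1420) = 3147/(1521 - 1420) = 3147/101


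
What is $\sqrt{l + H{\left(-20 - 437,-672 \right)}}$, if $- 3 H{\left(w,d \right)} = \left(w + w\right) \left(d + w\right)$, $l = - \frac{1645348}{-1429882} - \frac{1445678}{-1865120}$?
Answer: $\frac{i \sqrt{86006832190624429402922407365}}{500044034220} \approx 586.49 i$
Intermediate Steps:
$l = \frac{1283980102939}{666725378960}$ ($l = \left(-1645348\right) \left(- \frac{1}{1429882}\right) - - \frac{722839}{932560} = \frac{822674}{714941} + \frac{722839}{932560} = \frac{1283980102939}{666725378960} \approx 1.9258$)
$H{\left(w,d \right)} = - \frac{2 w \left(d + w\right)}{3}$ ($H{\left(w,d \right)} = - \frac{\left(w + w\right) \left(d + w\right)}{3} = - \frac{2 w \left(d + w\right)}{3}$)
$\sqrt{l + H{\left(-20 - 437,-672 \right)}} = \sqrt{\frac{1283980102939}{666725378960} - \frac{2 \left(-20 - 437\right) \left(-672 - 457\right)}{3}} = \sqrt{\frac{1283980102939}{666725378960} - - \frac{914 \left(-672 - 457\right)}{3}} = \sqrt{\frac{1283980102939}{666725378960} - \left(- \frac{914}{3}\right) \left(-1129\right)} = \sqrt{\frac{1283980102939}{666725378960} - \frac{1031906}{3}} = \sqrt{- \frac{687994066960788943}{2000176136880}} = \frac{i \sqrt{86006832190624429402922407365}}{500044034220}$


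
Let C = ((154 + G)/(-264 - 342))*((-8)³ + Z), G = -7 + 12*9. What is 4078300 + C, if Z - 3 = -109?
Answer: 411934565/101 ≈ 4.0786e+6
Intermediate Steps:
Z = -106 (Z = 3 - 109 = -106)
G = 101 (G = -7 + 108 = 101)
C = 26265/101 (C = ((154 + 101)/(-264 - 342))*((-8)³ - 106) = (255/(-606))*(-512 - 106) = (255*(-1/606))*(-618) = -85/202*(-618) = 26265/101 ≈ 260.05)
4078300 + C = 4078300 + 26265/101 = 411934565/101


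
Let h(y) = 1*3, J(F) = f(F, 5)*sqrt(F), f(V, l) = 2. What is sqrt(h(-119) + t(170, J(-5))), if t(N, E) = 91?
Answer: sqrt(94) ≈ 9.6954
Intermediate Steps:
J(F) = 2*sqrt(F)
h(y) = 3
sqrt(h(-119) + t(170, J(-5))) = sqrt(3 + 91) = sqrt(94)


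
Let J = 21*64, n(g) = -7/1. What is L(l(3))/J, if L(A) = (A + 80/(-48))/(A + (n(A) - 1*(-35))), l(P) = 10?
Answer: 25/153216 ≈ 0.00016317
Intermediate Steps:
n(g) = -7 (n(g) = -7*1 = -7)
J = 1344
L(A) = (-5/3 + A)/(28 + A) (L(A) = (A + 80/(-48))/(A + (-7 - 1*(-35))) = (A + 80*(-1/48))/(A + (-7 + 35)) = (A - 5/3)/(A + 28) = (-5/3 + A)/(28 + A))
L(l(3))/J = ((-5/3 + 10)/(28 + 10))/1344 = ((25/3)/38)*(1/1344) = ((1/38)*(25/3))*(1/1344) = (25/114)*(1/1344) = 25/153216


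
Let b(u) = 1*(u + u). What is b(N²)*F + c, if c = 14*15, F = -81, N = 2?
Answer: -438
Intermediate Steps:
b(u) = 2*u (b(u) = 1*(2*u) = 2*u)
c = 210
b(N²)*F + c = (2*2²)*(-81) + 210 = (2*4)*(-81) + 210 = 8*(-81) + 210 = -648 + 210 = -438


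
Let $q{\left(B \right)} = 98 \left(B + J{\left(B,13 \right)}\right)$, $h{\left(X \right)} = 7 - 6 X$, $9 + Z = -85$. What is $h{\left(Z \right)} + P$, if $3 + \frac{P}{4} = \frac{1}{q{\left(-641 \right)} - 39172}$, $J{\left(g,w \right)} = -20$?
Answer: $\frac{29054023}{51975} \approx 559.0$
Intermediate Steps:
$Z = -94$ ($Z = -9 - 85 = -94$)
$q{\left(B \right)} = -1960 + 98 B$ ($q{\left(B \right)} = 98 \left(B - 20\right) = 98 \left(-20 + B\right) = -1960 + 98 B$)
$P = - \frac{623702}{51975}$ ($P = -12 + \frac{4}{\left(-1960 + 98 \left(-641\right)\right) - 39172} = -12 + \frac{4}{\left(-1960 - 62818\right) - 39172} = -12 + \frac{4}{-64778 - 39172} = -12 + \frac{4}{-103950} = -12 + 4 \left(- \frac{1}{103950}\right) = -12 - \frac{2}{51975} = - \frac{623702}{51975} \approx -12.0$)
$h{\left(Z \right)} + P = \left(7 - -564\right) - \frac{623702}{51975} = \left(7 + 564\right) - \frac{623702}{51975} = 571 - \frac{623702}{51975} = \frac{29054023}{51975}$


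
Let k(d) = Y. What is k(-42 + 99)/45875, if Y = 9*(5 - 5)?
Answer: 0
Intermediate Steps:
Y = 0 (Y = 9*0 = 0)
k(d) = 0
k(-42 + 99)/45875 = 0/45875 = 0*(1/45875) = 0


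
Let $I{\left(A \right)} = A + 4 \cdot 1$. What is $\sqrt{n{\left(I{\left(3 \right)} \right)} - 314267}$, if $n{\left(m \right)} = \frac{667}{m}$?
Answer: $\frac{i \sqrt{15394414}}{7} \approx 560.51 i$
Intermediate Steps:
$I{\left(A \right)} = 4 + A$ ($I{\left(A \right)} = A + 4 = 4 + A$)
$\sqrt{n{\left(I{\left(3 \right)} \right)} - 314267} = \sqrt{\frac{667}{4 + 3} - 314267} = \sqrt{\frac{667}{7} - 314267} = \sqrt{- \frac{2199202}{7}} = \frac{i \sqrt{15394414}}{7}$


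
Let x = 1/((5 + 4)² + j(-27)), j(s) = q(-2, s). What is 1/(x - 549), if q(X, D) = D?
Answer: -54/29645 ≈ -0.0018216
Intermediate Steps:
j(s) = s
x = 1/54 (x = 1/((5 + 4)² - 27) = 1/(9² - 27) = 1/(81 - 27) = 1/54 ≈ 0.018519)
1/(x - 549) = 1/(1/54 - 549) = 1/(-29645/54) = -54/29645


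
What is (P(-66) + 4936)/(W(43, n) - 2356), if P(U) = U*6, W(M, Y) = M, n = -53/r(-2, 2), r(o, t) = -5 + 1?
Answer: -4540/2313 ≈ -1.9628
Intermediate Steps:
r(o, t) = -4
n = 53/4 (n = -53/(-4) = -53*(-1/4) = 53/4 ≈ 13.250)
P(U) = 6*U
(P(-66) + 4936)/(W(43, n) - 2356) = (6*(-66) + 4936)/(43 - 2356) = (-396 + 4936)/(-2313) = 4540*(-1/2313) = -4540/2313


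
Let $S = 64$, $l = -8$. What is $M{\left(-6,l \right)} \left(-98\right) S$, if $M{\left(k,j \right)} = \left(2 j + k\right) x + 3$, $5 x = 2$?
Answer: $\frac{181888}{5} \approx 36378.0$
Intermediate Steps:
$x = \frac{2}{5}$ ($x = \frac{1}{5} \cdot 2 = \frac{2}{5} \approx 0.4$)
$M{\left(k,j \right)} = 3 + \frac{2 k}{5} + \frac{4 j}{5}$ ($M{\left(k,j \right)} = \left(2 j + k\right) \frac{2}{5} + 3 = \left(k + 2 j\right) \frac{2}{5} + 3 = \left(\frac{2 k}{5} + \frac{4 j}{5}\right) + 3 = 3 + \frac{2 k}{5} + \frac{4 j}{5}$)
$M{\left(-6,l \right)} \left(-98\right) S = \left(3 + \frac{2}{5} \left(-6\right) + \frac{4}{5} \left(-8\right)\right) \left(-98\right) 64 = \left(3 - \frac{12}{5} - \frac{32}{5}\right) \left(-98\right) 64 = \left(- \frac{29}{5}\right) \left(-98\right) 64 = \frac{2842}{5} \cdot 64 = \frac{181888}{5}$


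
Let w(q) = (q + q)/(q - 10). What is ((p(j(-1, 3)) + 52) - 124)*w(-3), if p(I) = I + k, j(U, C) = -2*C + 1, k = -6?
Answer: -498/13 ≈ -38.308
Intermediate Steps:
j(U, C) = 1 - 2*C
p(I) = -6 + I (p(I) = I - 6 = -6 + I)
w(q) = 2*q/(-10 + q) (w(q) = (2*q)/(-10 + q) = 2*q/(-10 + q))
((p(j(-1, 3)) + 52) - 124)*w(-3) = (((-6 + (1 - 2*3)) + 52) - 124)*(2*(-3)/(-10 - 3)) = (((-6 + (1 - 6)) + 52) - 124)*(2*(-3)/(-13)) = (((-6 - 5) + 52) - 124)*(2*(-3)*(-1/13)) = ((-11 + 52) - 124)*(6/13) = (41 - 124)*(6/13) = -83*6/13 = -498/13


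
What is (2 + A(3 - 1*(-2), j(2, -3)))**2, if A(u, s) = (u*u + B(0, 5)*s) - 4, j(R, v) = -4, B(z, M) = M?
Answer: 9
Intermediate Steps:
A(u, s) = -4 + u**2 + 5*s (A(u, s) = (u*u + 5*s) - 4 = (u**2 + 5*s) - 4 = -4 + u**2 + 5*s)
(2 + A(3 - 1*(-2), j(2, -3)))**2 = (2 + (-4 + (3 - 1*(-2))**2 + 5*(-4)))**2 = (2 + (-4 + (3 + 2)**2 - 20))**2 = (2 + (-4 + 5**2 - 20))**2 = (2 + (-4 + 25 - 20))**2 = (2 + 1)**2 = 3**2 = 9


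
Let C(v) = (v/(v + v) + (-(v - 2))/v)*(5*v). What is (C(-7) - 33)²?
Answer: 121/4 ≈ 30.250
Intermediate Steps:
C(v) = 5*v*(½ + (2 - v)/v) (C(v) = (v/((2*v)) + (-(-2 + v))/v)*(5*v) = (v*(1/(2*v)) + (2 - v)/v)*(5*v) = (½ + (2 - v)/v)*(5*v) = 5*v*(½ + (2 - v)/v))
(C(-7) - 33)² = ((10 - 5/2*(-7)) - 33)² = ((10 + 35/2) - 33)² = (55/2 - 33)² = (-11/2)² = 121/4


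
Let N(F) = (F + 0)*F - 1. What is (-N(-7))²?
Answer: 2304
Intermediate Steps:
N(F) = -1 + F² (N(F) = F*F - 1 = F² - 1 = -1 + F²)
(-N(-7))² = (-(-1 + (-7)²))² = (-(-1 + 49))² = (-1*48)² = (-48)² = 2304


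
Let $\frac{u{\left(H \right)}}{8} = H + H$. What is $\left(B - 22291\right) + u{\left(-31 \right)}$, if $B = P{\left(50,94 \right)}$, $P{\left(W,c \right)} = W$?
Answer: $-22737$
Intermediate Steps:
$B = 50$
$u{\left(H \right)} = 16 H$ ($u{\left(H \right)} = 8 \left(H + H\right) = 8 \cdot 2 H = 16 H$)
$\left(B - 22291\right) + u{\left(-31 \right)} = \left(50 - 22291\right) + 16 \left(-31\right) = -22241 - 496 = -22737$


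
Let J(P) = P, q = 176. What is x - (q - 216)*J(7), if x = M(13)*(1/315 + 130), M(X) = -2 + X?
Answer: 538661/315 ≈ 1710.0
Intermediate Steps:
x = 450461/315 (x = (-2 + 13)*(1/315 + 130) = 11*(1/315 + 130) = 11*(40951/315) = 450461/315 ≈ 1430.0)
x - (q - 216)*J(7) = 450461/315 - (176 - 216)*7 = 450461/315 - (-40)*7 = 450461/315 - 1*(-280) = 450461/315 + 280 = 538661/315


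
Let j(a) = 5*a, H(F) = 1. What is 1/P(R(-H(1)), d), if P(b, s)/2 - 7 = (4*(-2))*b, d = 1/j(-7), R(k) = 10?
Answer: -1/146 ≈ -0.0068493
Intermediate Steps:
d = -1/35 (d = 1/(5*(-7)) = 1/(-35) = -1/35 ≈ -0.028571)
P(b, s) = 14 - 16*b (P(b, s) = 14 + 2*((4*(-2))*b) = 14 + 2*(-8*b) = 14 - 16*b)
1/P(R(-H(1)), d) = 1/(14 - 16*10) = 1/(14 - 160) = 1/(-146) = -1/146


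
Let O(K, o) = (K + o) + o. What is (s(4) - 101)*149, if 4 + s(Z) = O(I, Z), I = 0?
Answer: -14453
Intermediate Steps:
O(K, o) = K + 2*o
s(Z) = -4 + 2*Z (s(Z) = -4 + (0 + 2*Z) = -4 + 2*Z)
(s(4) - 101)*149 = ((-4 + 2*4) - 101)*149 = ((-4 + 8) - 101)*149 = (4 - 101)*149 = -97*149 = -14453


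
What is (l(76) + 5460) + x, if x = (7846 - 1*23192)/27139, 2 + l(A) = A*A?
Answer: 304864180/27139 ≈ 11233.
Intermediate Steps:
l(A) = -2 + A**2 (l(A) = -2 + A*A = -2 + A**2)
x = -15346/27139 (x = (7846 - 23192)*(1/27139) = -15346*1/27139 = -15346/27139 ≈ -0.56546)
(l(76) + 5460) + x = ((-2 + 76**2) + 5460) - 15346/27139 = ((-2 + 5776) + 5460) - 15346/27139 = (5774 + 5460) - 15346/27139 = 11234 - 15346/27139 = 304864180/27139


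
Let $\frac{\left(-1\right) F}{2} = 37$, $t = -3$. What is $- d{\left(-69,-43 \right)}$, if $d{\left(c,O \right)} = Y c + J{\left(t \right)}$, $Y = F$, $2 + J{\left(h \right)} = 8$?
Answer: $-5112$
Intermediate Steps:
$F = -74$ ($F = \left(-2\right) 37 = -74$)
$J{\left(h \right)} = 6$ ($J{\left(h \right)} = -2 + 8 = 6$)
$Y = -74$
$d{\left(c,O \right)} = 6 - 74 c$ ($d{\left(c,O \right)} = - 74 c + 6 = 6 - 74 c$)
$- d{\left(-69,-43 \right)} = - (6 - -5106) = - (6 + 5106) = \left(-1\right) 5112 = -5112$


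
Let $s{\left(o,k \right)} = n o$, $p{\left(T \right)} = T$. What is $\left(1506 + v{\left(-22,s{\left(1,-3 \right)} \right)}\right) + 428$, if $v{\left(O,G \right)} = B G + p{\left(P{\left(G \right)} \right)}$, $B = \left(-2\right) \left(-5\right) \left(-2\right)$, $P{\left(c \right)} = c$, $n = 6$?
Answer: $1820$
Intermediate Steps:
$s{\left(o,k \right)} = 6 o$
$B = -20$ ($B = 10 \left(-2\right) = -20$)
$v{\left(O,G \right)} = - 19 G$ ($v{\left(O,G \right)} = - 20 G + G = - 19 G$)
$\left(1506 + v{\left(-22,s{\left(1,-3 \right)} \right)}\right) + 428 = \left(1506 - 19 \cdot 6 \cdot 1\right) + 428 = \left(1506 - 114\right) + 428 = 1392 + 428 = 1820$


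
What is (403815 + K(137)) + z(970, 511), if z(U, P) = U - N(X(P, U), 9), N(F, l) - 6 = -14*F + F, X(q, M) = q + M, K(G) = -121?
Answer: 423911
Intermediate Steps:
X(q, M) = M + q
N(F, l) = 6 - 13*F (N(F, l) = 6 + (-14*F + F) = 6 - 13*F)
z(U, P) = -6 + 13*P + 14*U (z(U, P) = U - (6 - 13*(U + P)) = U - (6 - 13*(P + U)) = U - (6 + (-13*P - 13*U)) = U - (6 - 13*P - 13*U) = U + (-6 + 13*P + 13*U) = -6 + 13*P + 14*U)
(403815 + K(137)) + z(970, 511) = (403815 - 121) + (-6 + 13*511 + 14*970) = 403694 + (-6 + 6643 + 13580) = 403694 + 20217 = 423911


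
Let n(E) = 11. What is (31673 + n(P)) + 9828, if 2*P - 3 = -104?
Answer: 41512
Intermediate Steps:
P = -101/2 (P = 3/2 + (1/2)*(-104) = 3/2 - 52 = -101/2 ≈ -50.500)
(31673 + n(P)) + 9828 = (31673 + 11) + 9828 = 31684 + 9828 = 41512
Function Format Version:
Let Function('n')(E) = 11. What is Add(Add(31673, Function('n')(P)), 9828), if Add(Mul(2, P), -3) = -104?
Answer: 41512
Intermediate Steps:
P = Rational(-101, 2) (P = Add(Rational(3, 2), Mul(Rational(1, 2), -104)) = Add(Rational(3, 2), -52) = Rational(-101, 2) ≈ -50.500)
Add(Add(31673, Function('n')(P)), 9828) = Add(Add(31673, 11), 9828) = Add(31684, 9828) = 41512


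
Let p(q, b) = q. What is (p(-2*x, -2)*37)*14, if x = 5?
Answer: -5180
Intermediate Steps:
(p(-2*x, -2)*37)*14 = (-2*5*37)*14 = -10*37*14 = -370*14 = -5180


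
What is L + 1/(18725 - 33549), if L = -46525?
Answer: -689686601/14824 ≈ -46525.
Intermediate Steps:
L + 1/(18725 - 33549) = -46525 + 1/(18725 - 33549) = -46525 + 1/(-14824) = -46525 - 1/14824 = -689686601/14824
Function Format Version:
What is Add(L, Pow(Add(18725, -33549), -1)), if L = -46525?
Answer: Rational(-689686601, 14824) ≈ -46525.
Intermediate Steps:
Add(L, Pow(Add(18725, -33549), -1)) = Add(-46525, Pow(Add(18725, -33549), -1)) = Add(-46525, Pow(-14824, -1)) = Add(-46525, Rational(-1, 14824)) = Rational(-689686601, 14824)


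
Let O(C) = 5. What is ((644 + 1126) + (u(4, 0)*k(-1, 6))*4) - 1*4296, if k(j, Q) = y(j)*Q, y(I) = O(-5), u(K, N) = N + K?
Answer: -2046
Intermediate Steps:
u(K, N) = K + N
y(I) = 5
k(j, Q) = 5*Q
((644 + 1126) + (u(4, 0)*k(-1, 6))*4) - 1*4296 = ((644 + 1126) + ((4 + 0)*(5*6))*4) - 1*4296 = (1770 + (4*30)*4) - 4296 = (1770 + 120*4) - 4296 = (1770 + 480) - 4296 = 2250 - 4296 = -2046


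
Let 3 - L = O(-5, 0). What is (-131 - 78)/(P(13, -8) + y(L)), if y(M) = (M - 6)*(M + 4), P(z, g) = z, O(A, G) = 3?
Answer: 19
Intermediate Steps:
L = 0 (L = 3 - 1*3 = 3 - 3 = 0)
y(M) = (-6 + M)*(4 + M)
(-131 - 78)/(P(13, -8) + y(L)) = (-131 - 78)/(13 + (-24 + 0² - 2*0)) = -209/(13 + (-24 + 0 + 0)) = -209/(13 - 24) = -209/(-11) = -209*(-1/11) = 19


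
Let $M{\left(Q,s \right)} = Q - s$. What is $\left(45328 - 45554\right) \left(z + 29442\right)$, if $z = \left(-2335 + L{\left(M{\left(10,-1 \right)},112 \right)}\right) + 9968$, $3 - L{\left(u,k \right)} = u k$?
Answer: $-8101196$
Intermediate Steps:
$L{\left(u,k \right)} = 3 - k u$ ($L{\left(u,k \right)} = 3 - u k = 3 - k u$)
$z = 6404$ ($z = \left(-2335 + \left(3 - 112 \left(10 - -1\right)\right)\right) + 9968 = \left(-2335 + \left(3 - 112 \left(10 + 1\right)\right)\right) + 9968 = \left(-2335 + \left(3 - 112 \cdot 11\right)\right) + 9968 = \left(-2335 + \left(3 - 1232\right)\right) + 9968 = \left(-2335 - 1229\right) + 9968 = -3564 + 9968 = 6404$)
$\left(45328 - 45554\right) \left(z + 29442\right) = \left(45328 - 45554\right) \left(6404 + 29442\right) = \left(-226\right) 35846 = -8101196$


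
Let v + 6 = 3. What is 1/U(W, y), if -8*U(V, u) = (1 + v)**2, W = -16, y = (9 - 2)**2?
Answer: -2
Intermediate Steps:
y = 49 (y = 7**2 = 49)
v = -3 (v = -6 + 3 = -3)
U(V, u) = -1/2 (U(V, u) = -(1 - 3)**2/8 = -1/8*(-2)**2 = -1/8*4 = -1/2)
1/U(W, y) = 1/(-1/2) = -2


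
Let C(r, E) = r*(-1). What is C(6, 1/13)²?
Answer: 36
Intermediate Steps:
C(r, E) = -r
C(6, 1/13)² = (-1*6)² = (-6)² = 36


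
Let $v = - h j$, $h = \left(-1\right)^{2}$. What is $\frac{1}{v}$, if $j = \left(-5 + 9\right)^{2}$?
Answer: $- \frac{1}{16} \approx -0.0625$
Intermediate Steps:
$h = 1$
$j = 16$ ($j = 4^{2} = 16$)
$v = -16$ ($v = - 1 \cdot 16 = \left(-1\right) 16 = -16$)
$\frac{1}{v} = \frac{1}{-16} = - \frac{1}{16}$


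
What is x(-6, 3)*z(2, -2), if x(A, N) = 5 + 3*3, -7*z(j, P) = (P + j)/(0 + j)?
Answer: 0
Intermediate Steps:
z(j, P) = -(P + j)/(7*j) (z(j, P) = -(P + j)/(7*(0 + j)) = -(P + j)/(7*j))
x(A, N) = 14 (x(A, N) = 5 + 9 = 14)
x(-6, 3)*z(2, -2) = 14*((⅐)*(-1*(-2) - 1*2)/2) = 14*((⅐)*(½)*(2 - 2)) = 14*((⅐)*(½)*0) = 14*0 = 0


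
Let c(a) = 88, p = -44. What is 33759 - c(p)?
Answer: 33671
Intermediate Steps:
33759 - c(p) = 33759 - 1*88 = 33759 - 88 = 33671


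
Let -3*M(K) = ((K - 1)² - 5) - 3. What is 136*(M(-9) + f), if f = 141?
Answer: 45016/3 ≈ 15005.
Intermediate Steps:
M(K) = 8/3 - (-1 + K)²/3 (M(K) = -(((K - 1)² - 5) - 3)/3 = -(((-1 + K)² - 5) - 3)/3 = -((-5 + (-1 + K)²) - 3)/3 = -(-8 + (-1 + K)²)/3 = 8/3 - (-1 + K)²/3)
136*(M(-9) + f) = 136*((8/3 - (-1 - 9)²/3) + 141) = 136*((8/3 - ⅓*(-10)²) + 141) = 136*((8/3 - ⅓*100) + 141) = 136*((8/3 - 100/3) + 141) = 136*(-92/3 + 141) = 136*(331/3) = 45016/3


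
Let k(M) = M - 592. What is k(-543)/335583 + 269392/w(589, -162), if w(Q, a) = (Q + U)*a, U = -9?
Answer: -139675957/48659535 ≈ -2.8705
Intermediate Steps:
k(M) = -592 + M
w(Q, a) = a*(-9 + Q) (w(Q, a) = (Q - 9)*a = (-9 + Q)*a = a*(-9 + Q))
k(-543)/335583 + 269392/w(589, -162) = (-592 - 543)/335583 + 269392/((-162*(-9 + 589))) = -1135*1/335583 + 269392/((-162*580)) = -1135/335583 + 269392/(-93960) = -1135/335583 + 269392*(-1/93960) = -1135/335583 - 33674/11745 = -139675957/48659535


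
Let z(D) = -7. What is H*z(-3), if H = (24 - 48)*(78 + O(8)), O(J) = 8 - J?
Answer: 13104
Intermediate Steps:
H = -1872 (H = (24 - 48)*(78 + (8 - 1*8)) = -24*(78 + (8 - 8)) = -24*(78 + 0) = -24*78 = -1872)
H*z(-3) = -1872*(-7) = 13104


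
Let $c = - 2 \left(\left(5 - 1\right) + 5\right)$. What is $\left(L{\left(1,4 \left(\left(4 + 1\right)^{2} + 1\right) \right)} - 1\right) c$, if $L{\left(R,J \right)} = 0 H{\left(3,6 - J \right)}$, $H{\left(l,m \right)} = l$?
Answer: $18$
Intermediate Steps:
$c = -18$ ($c = - 2 \left(4 + 5\right) = \left(-2\right) 9 = -18$)
$L{\left(R,J \right)} = 0$ ($L{\left(R,J \right)} = 0 \cdot 3 = 0$)
$\left(L{\left(1,4 \left(\left(4 + 1\right)^{2} + 1\right) \right)} - 1\right) c = \left(0 - 1\right) \left(-18\right) = \left(-1\right) \left(-18\right) = 18$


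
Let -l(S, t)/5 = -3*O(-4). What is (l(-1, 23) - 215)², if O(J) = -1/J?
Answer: 714025/16 ≈ 44627.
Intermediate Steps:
l(S, t) = 15/4 (l(S, t) = -(-15)*(-1/(-4)) = -(-15)*(-1*(-¼)) = -(-15)/4 = -5*(-¾) = 15/4)
(l(-1, 23) - 215)² = (15/4 - 215)² = (-845/4)² = 714025/16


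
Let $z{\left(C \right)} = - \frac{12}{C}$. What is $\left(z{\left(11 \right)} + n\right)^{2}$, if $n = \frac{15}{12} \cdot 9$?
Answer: $\frac{199809}{1936} \approx 103.21$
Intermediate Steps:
$n = \frac{45}{4}$ ($n = 15 \cdot \frac{1}{12} \cdot 9 = \frac{5}{4} \cdot 9 = \frac{45}{4} \approx 11.25$)
$\left(z{\left(11 \right)} + n\right)^{2} = \left(- \frac{12}{11} + \frac{45}{4}\right)^{2} = \left(\frac{447}{44}\right)^{2} = \frac{199809}{1936}$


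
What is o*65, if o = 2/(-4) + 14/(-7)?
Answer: -325/2 ≈ -162.50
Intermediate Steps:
o = -5/2 (o = 2*(-1/4) + 14*(-1/7) = -1/2 - 2 = -5/2 ≈ -2.5000)
o*65 = -5/2*65 = -325/2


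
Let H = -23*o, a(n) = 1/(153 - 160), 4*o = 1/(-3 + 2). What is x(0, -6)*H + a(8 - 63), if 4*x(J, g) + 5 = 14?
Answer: 1433/112 ≈ 12.795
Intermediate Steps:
x(J, g) = 9/4 (x(J, g) = -5/4 + (1/4)*14 = -5/4 + 7/2 = 9/4)
o = -1/4 (o = 1/(4*(-3 + 2)) = (1/4)/(-1) = (1/4)*(-1) = -1/4 ≈ -0.25000)
a(n) = -1/7 (a(n) = 1/(-7) = -1/7)
H = 23/4 (H = -23*(-1/4) = 23/4 ≈ 5.7500)
x(0, -6)*H + a(8 - 63) = (9/4)*(23/4) - 1/7 = 207/16 - 1/7 = 1433/112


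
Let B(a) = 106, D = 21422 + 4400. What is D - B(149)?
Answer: 25716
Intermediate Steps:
D = 25822
D - B(149) = 25822 - 1*106 = 25822 - 106 = 25716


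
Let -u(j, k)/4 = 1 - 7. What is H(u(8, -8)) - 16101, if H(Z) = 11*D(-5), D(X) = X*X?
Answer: -15826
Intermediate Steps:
u(j, k) = 24 (u(j, k) = -4*(1 - 7) = -4*(-6) = 24)
D(X) = X²
H(Z) = 275 (H(Z) = 11*(-5)² = 11*25 = 275)
H(u(8, -8)) - 16101 = 275 - 16101 = -15826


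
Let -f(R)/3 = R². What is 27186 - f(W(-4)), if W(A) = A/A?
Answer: 27189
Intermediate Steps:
W(A) = 1
f(R) = -3*R²
27186 - f(W(-4)) = 27186 - (-3)*1² = 27186 - (-3) = 27186 - 1*(-3) = 27186 + 3 = 27189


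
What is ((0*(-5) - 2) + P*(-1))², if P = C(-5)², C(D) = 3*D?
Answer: 51529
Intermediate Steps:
P = 225 (P = (3*(-5))² = (-15)² = 225)
((0*(-5) - 2) + P*(-1))² = ((0*(-5) - 2) + 225*(-1))² = ((0 - 2) - 225)² = (-2 - 225)² = (-227)² = 51529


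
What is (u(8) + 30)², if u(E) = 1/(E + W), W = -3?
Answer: 22801/25 ≈ 912.04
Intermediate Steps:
u(E) = 1/(-3 + E) (u(E) = 1/(E - 3) = 1/(-3 + E))
(u(8) + 30)² = (1/(-3 + 8) + 30)² = (1/5 + 30)² = (⅕ + 30)² = (151/5)² = 22801/25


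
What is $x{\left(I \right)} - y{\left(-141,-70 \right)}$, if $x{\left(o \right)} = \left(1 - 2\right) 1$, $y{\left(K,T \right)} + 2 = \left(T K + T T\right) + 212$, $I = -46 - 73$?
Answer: $-14981$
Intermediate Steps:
$I = -119$
$y{\left(K,T \right)} = 210 + T^{2} + K T$ ($y{\left(K,T \right)} = -2 + \left(\left(T K + T T\right) + 212\right) = -2 + \left(\left(K T + T^{2}\right) + 212\right) = -2 + \left(\left(T^{2} + K T\right) + 212\right) = -2 + \left(212 + T^{2} + K T\right) = 210 + T^{2} + K T$)
$x{\left(o \right)} = -1$ ($x{\left(o \right)} = \left(-1\right) 1 = -1$)
$x{\left(I \right)} - y{\left(-141,-70 \right)} = -1 - \left(210 + \left(-70\right)^{2} - -9870\right) = -1 - \left(210 + 4900 + 9870\right) = -1 - 14980 = -14981$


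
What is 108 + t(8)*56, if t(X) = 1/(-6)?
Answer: 296/3 ≈ 98.667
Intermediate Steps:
t(X) = -1/6
108 + t(8)*56 = 108 - 1/6*56 = 108 - 28/3 = 296/3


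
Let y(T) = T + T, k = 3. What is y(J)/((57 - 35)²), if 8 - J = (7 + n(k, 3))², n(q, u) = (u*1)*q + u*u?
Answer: -617/242 ≈ -2.5496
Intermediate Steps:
n(q, u) = u² + q*u (n(q, u) = u*q + u² = q*u + u² = u² + q*u)
J = -617 (J = 8 - (7 + 3*(3 + 3))² = 8 - (7 + 3*6)² = 8 - (7 + 18)² = 8 - 1*25² = 8 - 1*625 = 8 - 625 = -617)
y(T) = 2*T
y(J)/((57 - 35)²) = (2*(-617))/((57 - 35)²) = -1234/(22²) = -1234/484 = -1234*1/484 = -617/242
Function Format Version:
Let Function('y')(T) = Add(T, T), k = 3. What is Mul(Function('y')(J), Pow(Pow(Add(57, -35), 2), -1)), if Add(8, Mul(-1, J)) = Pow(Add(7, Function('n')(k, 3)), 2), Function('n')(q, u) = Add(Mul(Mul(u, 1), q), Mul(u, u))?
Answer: Rational(-617, 242) ≈ -2.5496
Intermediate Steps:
Function('n')(q, u) = Add(Pow(u, 2), Mul(q, u)) (Function('n')(q, u) = Add(Mul(u, q), Pow(u, 2)) = Add(Mul(q, u), Pow(u, 2)) = Add(Pow(u, 2), Mul(q, u)))
J = -617 (J = Add(8, Mul(-1, Pow(Add(7, Mul(3, Add(3, 3))), 2))) = Add(8, Mul(-1, Pow(Add(7, Mul(3, 6)), 2))) = Add(8, Mul(-1, Pow(Add(7, 18), 2))) = Add(8, Mul(-1, Pow(25, 2))) = Add(8, Mul(-1, 625)) = Add(8, -625) = -617)
Function('y')(T) = Mul(2, T)
Mul(Function('y')(J), Pow(Pow(Add(57, -35), 2), -1)) = Mul(Mul(2, -617), Pow(Pow(Add(57, -35), 2), -1)) = Mul(-1234, Pow(Pow(22, 2), -1)) = Mul(-1234, Pow(484, -1)) = Mul(-1234, Rational(1, 484)) = Rational(-617, 242)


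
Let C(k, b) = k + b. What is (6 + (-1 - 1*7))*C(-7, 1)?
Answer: 12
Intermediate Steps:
C(k, b) = b + k
(6 + (-1 - 1*7))*C(-7, 1) = (6 + (-1 - 1*7))*(1 - 7) = (6 + (-1 - 7))*(-6) = (6 - 8)*(-6) = -2*(-6) = 12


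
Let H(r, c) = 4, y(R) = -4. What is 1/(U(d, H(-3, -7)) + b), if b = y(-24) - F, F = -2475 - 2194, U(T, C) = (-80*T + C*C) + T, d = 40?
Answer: 1/1521 ≈ 0.00065746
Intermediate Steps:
U(T, C) = C² - 79*T (U(T, C) = (-80*T + C²) + T = (C² - 80*T) + T = C² - 79*T)
F = -4669
b = 4665 (b = -4 - 1*(-4669) = -4 + 4669 = 4665)
1/(U(d, H(-3, -7)) + b) = 1/((4² - 79*40) + 4665) = 1/((16 - 3160) + 4665) = 1/(-3144 + 4665) = 1/1521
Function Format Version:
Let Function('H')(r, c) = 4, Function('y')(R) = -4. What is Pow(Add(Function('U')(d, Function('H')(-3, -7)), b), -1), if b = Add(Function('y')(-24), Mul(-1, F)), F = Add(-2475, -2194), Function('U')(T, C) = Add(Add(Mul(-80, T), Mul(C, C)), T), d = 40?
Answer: Rational(1, 1521) ≈ 0.00065746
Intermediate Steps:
Function('U')(T, C) = Add(Pow(C, 2), Mul(-79, T)) (Function('U')(T, C) = Add(Add(Mul(-80, T), Pow(C, 2)), T) = Add(Add(Pow(C, 2), Mul(-80, T)), T) = Add(Pow(C, 2), Mul(-79, T)))
F = -4669
b = 4665 (b = Add(-4, Mul(-1, -4669)) = Add(-4, 4669) = 4665)
Pow(Add(Function('U')(d, Function('H')(-3, -7)), b), -1) = Pow(Add(Add(Pow(4, 2), Mul(-79, 40)), 4665), -1) = Pow(Add(Add(16, -3160), 4665), -1) = Pow(Add(-3144, 4665), -1) = Pow(1521, -1) = Rational(1, 1521)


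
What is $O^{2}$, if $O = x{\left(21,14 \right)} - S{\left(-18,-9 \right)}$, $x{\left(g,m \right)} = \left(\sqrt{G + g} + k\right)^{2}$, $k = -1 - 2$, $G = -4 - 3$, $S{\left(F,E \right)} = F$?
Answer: $2185 - 492 \sqrt{14} \approx 344.1$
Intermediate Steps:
$G = -7$
$k = -3$
$x{\left(g,m \right)} = \left(-3 + \sqrt{-7 + g}\right)^{2}$ ($x{\left(g,m \right)} = \left(\sqrt{-7 + g} - 3\right)^{2} = \left(-3 + \sqrt{-7 + g}\right)^{2}$)
$O = 18 + \left(-3 + \sqrt{14}\right)^{2}$ ($O = \left(-3 + \sqrt{-7 + 21}\right)^{2} - -18 = \left(-3 + \sqrt{14}\right)^{2} + 18 = 18 + \left(-3 + \sqrt{14}\right)^{2} \approx 18.55$)
$O^{2} = \left(41 - 6 \sqrt{14}\right)^{2}$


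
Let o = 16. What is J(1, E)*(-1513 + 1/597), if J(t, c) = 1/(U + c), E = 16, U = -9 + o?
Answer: -903260/13731 ≈ -65.782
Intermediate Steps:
U = 7 (U = -9 + 16 = 7)
J(t, c) = 1/(7 + c)
J(1, E)*(-1513 + 1/597) = (-1513 + 1/597)/(7 + 16) = (-1513 + 1/597)/23 = (1/23)*(-903260/597) = -903260/13731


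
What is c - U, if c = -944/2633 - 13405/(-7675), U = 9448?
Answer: -38179946407/4041655 ≈ -9446.6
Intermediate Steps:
c = 5610033/4041655 (c = -944*1/2633 - 13405*(-1/7675) = -944/2633 + 2681/1535 = 5610033/4041655 ≈ 1.3881)
c - U = 5610033/4041655 - 1*9448 = 5610033/4041655 - 9448 = -38179946407/4041655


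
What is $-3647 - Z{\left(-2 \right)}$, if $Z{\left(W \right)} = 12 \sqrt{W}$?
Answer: $-3647 - 12 i \sqrt{2} \approx -3647.0 - 16.971 i$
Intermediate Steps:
$-3647 - Z{\left(-2 \right)} = -3647 - 12 \sqrt{-2} = -3647 - 12 i \sqrt{2}$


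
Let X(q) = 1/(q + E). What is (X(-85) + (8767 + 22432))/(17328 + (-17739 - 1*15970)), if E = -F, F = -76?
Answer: -280790/147429 ≈ -1.9046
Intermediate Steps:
E = 76 (E = -1*(-76) = 76)
X(q) = 1/(76 + q) (X(q) = 1/(q + 76) = 1/(76 + q))
(X(-85) + (8767 + 22432))/(17328 + (-17739 - 1*15970)) = (1/(76 - 85) + (8767 + 22432))/(17328 + (-17739 - 1*15970)) = (1/(-9) + 31199)/(17328 + (-17739 - 15970)) = (-⅑ + 31199)/(17328 - 33709) = (280790/9)/(-16381) = (280790/9)*(-1/16381) = -280790/147429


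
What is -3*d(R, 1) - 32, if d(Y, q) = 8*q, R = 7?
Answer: -56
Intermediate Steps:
-3*d(R, 1) - 32 = -24 - 32 = -56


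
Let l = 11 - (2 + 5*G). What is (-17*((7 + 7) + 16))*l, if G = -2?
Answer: -9690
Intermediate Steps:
l = 19 (l = 11 - (2 + 5*(-2)) = 11 - (2 - 10) = 11 - 1*(-8) = 11 + 8 = 19)
(-17*((7 + 7) + 16))*l = -17*((7 + 7) + 16)*19 = -17*(14 + 16)*19 = -17*30*19 = -510*19 = -9690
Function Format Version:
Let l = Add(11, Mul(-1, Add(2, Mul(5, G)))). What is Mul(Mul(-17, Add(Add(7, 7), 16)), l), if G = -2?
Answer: -9690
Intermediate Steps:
l = 19 (l = Add(11, Mul(-1, Add(2, Mul(5, -2)))) = Add(11, Mul(-1, Add(2, -10))) = Add(11, Mul(-1, -8)) = Add(11, 8) = 19)
Mul(Mul(-17, Add(Add(7, 7), 16)), l) = Mul(Mul(-17, Add(Add(7, 7), 16)), 19) = Mul(Mul(-17, Add(14, 16)), 19) = Mul(Mul(-17, 30), 19) = Mul(-510, 19) = -9690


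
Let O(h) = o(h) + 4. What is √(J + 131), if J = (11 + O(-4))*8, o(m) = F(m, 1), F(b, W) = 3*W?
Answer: 5*√11 ≈ 16.583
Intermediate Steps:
o(m) = 3 (o(m) = 3*1 = 3)
O(h) = 7 (O(h) = 3 + 4 = 7)
J = 144 (J = (11 + 7)*8 = 18*8 = 144)
√(J + 131) = √(144 + 131) = √275 = 5*√11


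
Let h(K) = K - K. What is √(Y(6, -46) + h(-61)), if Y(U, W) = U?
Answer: √6 ≈ 2.4495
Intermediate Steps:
h(K) = 0
√(Y(6, -46) + h(-61)) = √(6 + 0) = √6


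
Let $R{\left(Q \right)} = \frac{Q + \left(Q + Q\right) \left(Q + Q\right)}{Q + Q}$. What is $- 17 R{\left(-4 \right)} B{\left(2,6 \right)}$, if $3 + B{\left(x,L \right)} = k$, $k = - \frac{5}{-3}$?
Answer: $-170$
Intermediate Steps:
$k = \frac{5}{3}$ ($k = \left(-5\right) \left(- \frac{1}{3}\right) = \frac{5}{3} \approx 1.6667$)
$B{\left(x,L \right)} = - \frac{4}{3}$ ($B{\left(x,L \right)} = -3 + \frac{5}{3} = - \frac{4}{3}$)
$R{\left(Q \right)} = \frac{Q + 4 Q^{2}}{2 Q}$ ($R{\left(Q \right)} = \frac{Q + 2 Q 2 Q}{2 Q} = \left(Q + 4 Q^{2}\right) \frac{1}{2 Q} = \frac{Q + 4 Q^{2}}{2 Q}$)
$- 17 R{\left(-4 \right)} B{\left(2,6 \right)} = - 17 \left(\frac{1}{2} + 2 \left(-4\right)\right) \left(- \frac{4}{3}\right) = - 17 \left(\frac{1}{2} - 8\right) \left(- \frac{4}{3}\right) = \left(-17\right) \left(- \frac{15}{2}\right) \left(- \frac{4}{3}\right) = \frac{255}{2} \left(- \frac{4}{3}\right) = -170$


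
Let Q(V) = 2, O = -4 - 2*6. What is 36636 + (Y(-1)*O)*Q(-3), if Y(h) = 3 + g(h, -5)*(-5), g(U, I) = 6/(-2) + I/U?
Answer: 36860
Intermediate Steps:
g(U, I) = -3 + I/U (g(U, I) = 6*(-½) + I/U = -3 + I/U)
O = -16 (O = -4 - 12 = -16)
Y(h) = 18 + 25/h (Y(h) = 3 + (-3 - 5/h)*(-5) = 3 + (15 + 25/h) = 18 + 25/h)
36636 + (Y(-1)*O)*Q(-3) = 36636 + ((18 + 25/(-1))*(-16))*2 = 36636 + ((18 + 25*(-1))*(-16))*2 = 36636 + ((18 - 25)*(-16))*2 = 36636 - 7*(-16)*2 = 36636 + 112*2 = 36636 + 224 = 36860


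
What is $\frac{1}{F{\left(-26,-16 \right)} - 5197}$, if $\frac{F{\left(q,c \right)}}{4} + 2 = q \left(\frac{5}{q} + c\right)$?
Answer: $- \frac{1}{3521} \approx -0.00028401$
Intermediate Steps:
$F{\left(q,c \right)} = -8 + 4 q \left(c + \frac{5}{q}\right)$ ($F{\left(q,c \right)} = -8 + 4 q \left(\frac{5}{q} + c\right) = -8 + 4 q \left(c + \frac{5}{q}\right)$)
$\frac{1}{F{\left(-26,-16 \right)} - 5197} = \frac{1}{\left(12 + 4 \left(-16\right) \left(-26\right)\right) - 5197} = \frac{1}{\left(12 + 1664\right) - 5197} = \frac{1}{1676 - 5197} = \frac{1}{-3521} = - \frac{1}{3521}$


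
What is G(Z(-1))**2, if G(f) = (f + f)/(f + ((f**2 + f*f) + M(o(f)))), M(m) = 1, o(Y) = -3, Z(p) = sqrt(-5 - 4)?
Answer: -2520/22201 - 918*I/22201 ≈ -0.11351 - 0.041349*I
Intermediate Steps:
Z(p) = 3*I (Z(p) = sqrt(-9) = 3*I)
G(f) = 2*f/(1 + f + 2*f**2) (G(f) = (f + f)/(f + ((f**2 + f*f) + 1)) = (2*f)/(f + ((f**2 + f**2) + 1)) = (2*f)/(f + (2*f**2 + 1)) = (2*f)/(f + (1 + 2*f**2)) = (2*f)/(1 + f + 2*f**2) = 2*f/(1 + f + 2*f**2))
G(Z(-1))**2 = (2*(3*I)/(1 + 3*I + 2*(3*I)**2))**2 = (2*(3*I)/(1 + 3*I + 2*(-9)))**2 = (2*(3*I)/(1 + 3*I - 18))**2 = (2*(3*I)/(-17 + 3*I))**2 = (2*(3*I)*((-17 - 3*I)/298))**2 = (3*I*(-17 - 3*I)/149)**2 = -9*(-17 - 3*I)**2/22201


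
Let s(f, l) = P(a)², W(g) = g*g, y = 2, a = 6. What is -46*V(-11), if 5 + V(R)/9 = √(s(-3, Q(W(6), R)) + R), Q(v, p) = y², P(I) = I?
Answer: 0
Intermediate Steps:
W(g) = g²
Q(v, p) = 4 (Q(v, p) = 2² = 4)
s(f, l) = 36 (s(f, l) = 6² = 36)
V(R) = -45 + 9*√(36 + R)
-46*V(-11) = -46*(-45 + 9*√(36 - 11)) = -46*(-45 + 9*√25) = -46*(-45 + 9*5) = -46*(-45 + 45) = -46*0 = 0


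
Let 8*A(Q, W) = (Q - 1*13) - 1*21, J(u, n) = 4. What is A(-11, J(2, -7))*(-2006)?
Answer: 45135/4 ≈ 11284.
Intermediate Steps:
A(Q, W) = -17/4 + Q/8 (A(Q, W) = ((Q - 1*13) - 1*21)/8 = ((Q - 13) - 21)/8 = ((-13 + Q) - 21)/8 = (-34 + Q)/8 = -17/4 + Q/8)
A(-11, J(2, -7))*(-2006) = (-17/4 + (⅛)*(-11))*(-2006) = (-17/4 - 11/8)*(-2006) = -45/8*(-2006) = 45135/4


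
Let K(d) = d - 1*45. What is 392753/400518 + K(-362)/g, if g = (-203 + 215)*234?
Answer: 5801479/6942312 ≈ 0.83567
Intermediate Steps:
K(d) = -45 + d (K(d) = d - 45 = -45 + d)
g = 2808 (g = 12*234 = 2808)
392753/400518 + K(-362)/g = 392753/400518 + (-45 - 362)/2808 = 392753*(1/400518) - 407*1/2808 = 392753/400518 - 407/2808 = 5801479/6942312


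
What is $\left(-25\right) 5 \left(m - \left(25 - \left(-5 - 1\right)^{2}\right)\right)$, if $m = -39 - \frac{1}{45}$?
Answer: $\frac{31525}{9} \approx 3502.8$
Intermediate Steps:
$m = - \frac{1756}{45}$ ($m = -39 - \frac{1}{45} = - \frac{1756}{45} \approx -39.022$)
$\left(-25\right) 5 \left(m - \left(25 - \left(-5 - 1\right)^{2}\right)\right) = \left(-25\right) 5 \left(- \frac{1756}{45} - \left(25 - \left(-5 - 1\right)^{2}\right)\right) = - 125 \left(- \frac{1756}{45} - \left(25 - \left(-6\right)^{2}\right)\right) = - 125 \left(- \frac{1756}{45} + \left(-25 + 36\right)\right) = - 125 \left(- \frac{1756}{45} + 11\right) = \left(-125\right) \left(- \frac{1261}{45}\right) = \frac{31525}{9}$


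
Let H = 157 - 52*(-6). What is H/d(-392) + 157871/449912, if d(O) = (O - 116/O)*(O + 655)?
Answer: 1573152186907/4542213021272 ≈ 0.34634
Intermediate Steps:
H = 469 (H = 157 + 312 = 469)
d(O) = (655 + O)*(O - 116/O) (d(O) = (O - 116/O)*(655 + O) = (655 + O)*(O - 116/O))
H/d(-392) + 157871/449912 = 469/(-116 + (-392)**2 - 75980/(-392) + 655*(-392)) + 157871/449912 = 469/(-116 + 153664 - 75980*(-1/392) - 256760) + 157871*(1/449912) = 469/(-116 + 153664 + 18995/98 - 256760) + 157871/449912 = 469/(-10095781/98) + 157871/449912 = 469*(-98/10095781) + 157871/449912 = -45962/10095781 + 157871/449912 = 1573152186907/4542213021272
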